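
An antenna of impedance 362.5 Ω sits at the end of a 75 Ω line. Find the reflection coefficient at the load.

Γ = 0.657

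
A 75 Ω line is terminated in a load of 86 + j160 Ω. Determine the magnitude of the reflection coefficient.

|Γ| ≈ 0.707

Γ = (Z_L − Z_0)/(Z_L + Z_0) = (11 + j160)/(161 + j160)
|Γ| = 160/227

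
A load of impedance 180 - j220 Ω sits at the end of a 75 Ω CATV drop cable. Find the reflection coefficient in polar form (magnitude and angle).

Γ ≈ 0.724 ∠ -23.7°

Γ = (Z_L − Z_0)/(Z_L + Z_0) = (105 − j220)/(255 − j220)
|Γ| = 244/337 = 0.724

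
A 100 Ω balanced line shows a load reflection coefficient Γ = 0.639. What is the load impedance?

Z_L ≈ 454 Ω

Z_L = Z_0·(1 + Γ)/(1 − Γ) = 100·(1.64)/(0.361)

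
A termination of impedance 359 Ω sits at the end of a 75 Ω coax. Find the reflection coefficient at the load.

Γ = 0.654

Γ = (Z_L − Z_0)/(Z_L + Z_0) = (359 − 75)/(359 + 75) = 284/434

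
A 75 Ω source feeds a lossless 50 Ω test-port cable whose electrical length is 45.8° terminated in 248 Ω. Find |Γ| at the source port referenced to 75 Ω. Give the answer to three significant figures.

tan(βl) = 1.03
Z_in = Z_0·(Z_L + jZ_0·tanβl)/(Z_0 + jZ_L·tanβl) = 18.9 − j44.9 Ω
Γ_s = (Z_in − Z_s)/(Z_in + Z_s) = (-56.1 − j44.9)/(93.9 − j44.9), |Γ_s| = 0.691

|Γ| ≈ 0.691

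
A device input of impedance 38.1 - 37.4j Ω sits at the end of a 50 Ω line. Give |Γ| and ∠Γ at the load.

Γ = (Z_L − Z_0)/(Z_L + Z_0) = (-11.9 − j37.4)/(88.1 − j37.4)
|Γ| = 39.2/95.7 = 0.41

Γ ≈ 0.41 ∠ -84.6°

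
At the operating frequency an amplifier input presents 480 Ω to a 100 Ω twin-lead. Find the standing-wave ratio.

VSWR ≈ 4.8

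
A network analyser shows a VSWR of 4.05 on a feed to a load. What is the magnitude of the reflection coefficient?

|Γ| ≈ 0.604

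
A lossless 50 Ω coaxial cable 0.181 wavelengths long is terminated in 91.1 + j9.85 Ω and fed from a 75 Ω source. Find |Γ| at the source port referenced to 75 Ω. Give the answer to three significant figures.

βl = 2π × 0.181 = 65.2°
tan(βl) = 2.16
Z_in = Z_0·(Z_L + jZ_0·tanβl)/(Z_0 + jZ_L·tanβl) = 32.6 − j18.4 Ω
Γ_s = (Z_in − Z_s)/(Z_in + Z_s) = (-42.4 − j18.4)/(108 − j18.4), |Γ_s| = 0.423

|Γ| ≈ 0.423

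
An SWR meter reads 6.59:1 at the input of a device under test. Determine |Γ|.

|Γ| = (S − 1)/(S + 1) = (6.59 − 1)/(6.59 + 1) = 5.59/7.59

|Γ| ≈ 0.736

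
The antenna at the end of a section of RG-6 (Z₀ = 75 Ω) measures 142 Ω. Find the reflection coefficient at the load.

Γ = 0.309

Γ = (Z_L − Z_0)/(Z_L + Z_0) = (142 − 75)/(142 + 75) = 67/217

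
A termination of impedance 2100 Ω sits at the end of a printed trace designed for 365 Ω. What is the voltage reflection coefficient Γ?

Γ = 0.704

Γ = (Z_L − Z_0)/(Z_L + Z_0) = (2100 − 365)/(2100 + 365) = 1735/2465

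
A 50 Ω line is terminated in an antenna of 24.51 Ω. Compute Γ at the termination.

Γ = -0.342

Γ = (Z_L − Z_0)/(Z_L + Z_0) = (24.51 − 50)/(24.51 + 50) = -25.49/74.51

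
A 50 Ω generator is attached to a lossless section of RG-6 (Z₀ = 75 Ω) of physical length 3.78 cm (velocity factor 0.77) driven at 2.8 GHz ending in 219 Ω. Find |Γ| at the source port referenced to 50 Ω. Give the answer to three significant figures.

|Γ| ≈ 0.617

λ = v/f = 0.77·c / 2.8 GHz = 0.0825 m
βl = 2π·l/λ = 2π × 0.458 = 165°
tan(βl) = -0.269
Z_in = Z_0·(Z_L + jZ_0·tanβl)/(Z_0 + jZ_L·tanβl) = 145 + j93.9 Ω
Γ_s = (Z_in − Z_s)/(Z_in + Z_s) = (95.2 + j93.9)/(195 + j93.9), |Γ_s| = 0.617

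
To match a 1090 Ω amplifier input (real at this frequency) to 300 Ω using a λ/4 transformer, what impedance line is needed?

Z_qwt = √(Z_0·R_L) = √(300 × 1090) = √327000

Z_qwt ≈ 572 Ω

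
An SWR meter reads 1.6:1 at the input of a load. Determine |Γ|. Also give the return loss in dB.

|Γ| ≈ 0.231; return loss ≈ 12.7 dB

|Γ| = (S − 1)/(S + 1) = (1.6 − 1)/(1.6 + 1) = 0.6/2.6
RL = −20·log₁₀|Γ| = −20·log₁₀(0.231)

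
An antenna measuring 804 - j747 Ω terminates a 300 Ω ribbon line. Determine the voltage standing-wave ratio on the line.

VSWR ≈ 5.17

Γ = (Z_L − Z_0)/(Z_L + Z_0) = (504 − j747)/(1104 − j747)
|Γ| = 901/1330 = 0.676
VSWR = (1 + |Γ|)/(1 − |Γ|) = 1.68/0.324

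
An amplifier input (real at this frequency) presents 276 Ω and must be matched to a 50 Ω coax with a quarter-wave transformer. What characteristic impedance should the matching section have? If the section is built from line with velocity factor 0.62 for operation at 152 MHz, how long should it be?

Z_qwt = √(Z_0·R_L) = √(50 × 276) = √13800
λ = 0.62·c/f = 1.22 m, so l = λ/4 = 0.306 m

Z_qwt ≈ 117 Ω; length ≈ 30.6 cm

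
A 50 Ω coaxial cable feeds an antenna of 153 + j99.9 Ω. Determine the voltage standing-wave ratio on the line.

Γ = (Z_L − Z_0)/(Z_L + Z_0) = (103 + j99.9)/(203 + j99.9)
|Γ| = 143/226 = 0.634
VSWR = (1 + |Γ|)/(1 − |Γ|) = 1.63/0.366

VSWR ≈ 4.47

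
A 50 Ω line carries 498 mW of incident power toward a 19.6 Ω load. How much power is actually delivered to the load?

P_delivered ≈ 403 mW

Γ = (19.6 − 50)/(19.6 + 50) = -0.437
|Γ|² = 0.191
P_refl = |Γ|²·P_inc = 95 mW, P_del = (1 − |Γ|²)·P_inc = 403 mW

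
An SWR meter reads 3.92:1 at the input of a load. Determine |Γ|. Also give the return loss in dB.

|Γ| ≈ 0.593; return loss ≈ 4.53 dB

|Γ| = (S − 1)/(S + 1) = (3.92 − 1)/(3.92 + 1) = 2.92/4.92
RL = −20·log₁₀|Γ| = −20·log₁₀(0.593)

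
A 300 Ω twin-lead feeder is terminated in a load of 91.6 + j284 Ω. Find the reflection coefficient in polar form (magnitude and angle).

Γ ≈ 0.728 ∠ 90.3°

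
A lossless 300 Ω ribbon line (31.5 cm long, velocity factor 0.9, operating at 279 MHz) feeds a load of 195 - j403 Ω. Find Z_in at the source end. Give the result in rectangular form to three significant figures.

Z_in ≈ 222 + j437 Ω

λ = v/f = 0.9·c / 279 MHz = 0.968 m
βl = 2π·l/λ = 2π × 0.326 = 117°
tan(βl) = tan(117°) = -1.95
Z_in = Z_0·(Z_L + jZ_0·tanβl)/(Z_0 + jZ_L·tanβl)
     = 300·(195 − j987)/(-485 − j380)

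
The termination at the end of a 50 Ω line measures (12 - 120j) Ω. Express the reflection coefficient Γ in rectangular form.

Γ ≈ 0.66 − j0.658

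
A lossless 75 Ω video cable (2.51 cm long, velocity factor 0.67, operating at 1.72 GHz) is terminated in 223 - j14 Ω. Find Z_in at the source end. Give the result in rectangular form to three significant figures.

λ = v/f = 0.67·c / 1.72 GHz = 0.117 m
βl = 2π·l/λ = 2π × 0.215 = 77.3°
tan(βl) = tan(77.3°) = 4.45
Z_in = Z_0·(Z_L + jZ_0·tanβl)/(Z_0 + jZ_L·tanβl)
     = 75·(223 + j319)/(137 + j991)

Z_in ≈ 26 − j13.3 Ω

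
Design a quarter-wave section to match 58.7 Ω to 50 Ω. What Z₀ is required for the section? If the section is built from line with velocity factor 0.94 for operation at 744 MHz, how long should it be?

Z_qwt = √(Z_0·R_L) = √(50 × 58.7) = √2935
λ = 0.94·c/f = 0.379 m, so l = λ/4 = 0.0948 m

Z_qwt ≈ 54.2 Ω; length ≈ 9.48 cm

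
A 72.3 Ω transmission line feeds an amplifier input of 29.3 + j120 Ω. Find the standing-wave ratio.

VSWR ≈ 9.57

Γ = (Z_L − Z_0)/(Z_L + Z_0) = (-43 + j120)/(101.6 + j120)
|Γ| = 127/157 = 0.811
VSWR = (1 + |Γ|)/(1 − |Γ|) = 1.81/0.189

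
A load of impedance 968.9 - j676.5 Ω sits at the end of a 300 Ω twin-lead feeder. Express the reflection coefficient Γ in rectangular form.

Γ ≈ 0.632 − j0.196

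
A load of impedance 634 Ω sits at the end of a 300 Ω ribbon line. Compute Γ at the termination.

Γ = 0.358

Γ = (Z_L − Z_0)/(Z_L + Z_0) = (634 − 300)/(634 + 300) = 334/934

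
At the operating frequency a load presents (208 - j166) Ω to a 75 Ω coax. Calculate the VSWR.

Γ = (Z_L − Z_0)/(Z_L + Z_0) = (133 − j166)/(283 − j166)
|Γ| = 213/328 = 0.648
VSWR = (1 + |Γ|)/(1 − |Γ|) = 1.65/0.352

VSWR ≈ 4.69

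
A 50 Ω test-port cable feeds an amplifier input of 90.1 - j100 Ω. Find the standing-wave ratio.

Γ = (Z_L − Z_0)/(Z_L + Z_0) = (40.1 − j100)/(140.1 − j100)
|Γ| = 108/172 = 0.626
VSWR = (1 + |Γ|)/(1 − |Γ|) = 1.63/0.374

VSWR ≈ 4.35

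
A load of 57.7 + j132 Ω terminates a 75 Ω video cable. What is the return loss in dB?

Γ = (-17.3 + j132)/(132.7 + j132), |Γ| = 0.711
RL = −20·log₁₀|Γ| = −20·log₁₀(0.711)

RL ≈ 2.96 dB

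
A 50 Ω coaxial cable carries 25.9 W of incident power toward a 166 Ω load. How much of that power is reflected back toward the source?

P_reflected ≈ 7.47 W

Γ = (166 − 50)/(166 + 50) = 0.537
|Γ|² = 0.288
P_refl = |Γ|²·P_inc = 7.47 W, P_del = (1 − |Γ|²)·P_inc = 18.4 W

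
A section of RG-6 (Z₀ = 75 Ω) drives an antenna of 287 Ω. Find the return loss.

RL ≈ 4.65 dB

Γ = (287 − 75)/(287 + 75) = 0.586
RL = −20·log₁₀|Γ| = −20·log₁₀(0.586)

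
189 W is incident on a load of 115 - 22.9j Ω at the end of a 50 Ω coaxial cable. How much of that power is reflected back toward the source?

|Γ| = |(65 − j22.9)/(165 − j22.9)| = 0.414
|Γ|² = 0.171
P_refl = |Γ|²·P_inc = 32.3 W, P_del = (1 − |Γ|²)·P_inc = 157 W

P_reflected ≈ 32.3 W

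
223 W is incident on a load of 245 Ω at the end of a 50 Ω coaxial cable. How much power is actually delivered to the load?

Γ = (245 − 50)/(245 + 50) = 0.661
|Γ|² = 0.437
P_refl = |Γ|²·P_inc = 97.4 W, P_del = (1 − |Γ|²)·P_inc = 126 W

P_delivered ≈ 126 W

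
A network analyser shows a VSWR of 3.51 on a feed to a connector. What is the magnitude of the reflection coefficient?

|Γ| = (S − 1)/(S + 1) = (3.51 − 1)/(3.51 + 1) = 2.51/4.51

|Γ| ≈ 0.557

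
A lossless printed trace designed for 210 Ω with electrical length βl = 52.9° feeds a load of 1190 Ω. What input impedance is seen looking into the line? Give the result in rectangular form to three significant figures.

tan(βl) = tan(52.9°) = 1.32
Z_in = Z_0·(Z_L + jZ_0·tanβl)/(Z_0 + jZ_L·tanβl)
     = 210·(1190 + j278)/(210 + j1570)

Z_in ≈ 57.2 − j151 Ω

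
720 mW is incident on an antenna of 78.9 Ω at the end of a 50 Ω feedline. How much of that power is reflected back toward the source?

P_reflected ≈ 36.2 mW

Γ = (78.9 − 50)/(78.9 + 50) = 0.224
|Γ|² = 0.0503
P_refl = |Γ|²·P_inc = 36.2 mW, P_del = (1 − |Γ|²)·P_inc = 684 mW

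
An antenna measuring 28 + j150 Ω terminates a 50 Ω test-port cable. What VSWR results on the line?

VSWR ≈ 18.4

Γ = (Z_L − Z_0)/(Z_L + Z_0) = (-22 + j150)/(78 + j150)
|Γ| = 152/169 = 0.897
VSWR = (1 + |Γ|)/(1 − |Γ|) = 1.9/0.103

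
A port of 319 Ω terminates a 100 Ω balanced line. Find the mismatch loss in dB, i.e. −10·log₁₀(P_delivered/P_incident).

Γ = (319 − 100)/(319 + 100) = 0.523
|Γ|² = 0.273, so P_del/P_inc = 1 − |Γ|² = 0.727
ML = −10·log₁₀(1 − |Γ|²)

mismatch loss ≈ 1.39 dB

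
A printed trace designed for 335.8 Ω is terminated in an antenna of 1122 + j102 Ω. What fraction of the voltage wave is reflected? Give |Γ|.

Γ = (Z_L − Z_0)/(Z_L + Z_0) = (786.2 + j102)/(1458 + j102)
|Γ| = 793/1460

|Γ| ≈ 0.542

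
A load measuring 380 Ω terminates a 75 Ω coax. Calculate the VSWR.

VSWR ≈ 5.07

For a purely resistive load, VSWR = R_L/Z_0 or Z_0/R_L (whichever > 1) = 380/75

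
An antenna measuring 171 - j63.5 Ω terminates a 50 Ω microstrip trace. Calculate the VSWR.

Γ = (Z_L − Z_0)/(Z_L + Z_0) = (121 − j63.5)/(221 − j63.5)
|Γ| = 137/230 = 0.594
VSWR = (1 + |Γ|)/(1 − |Γ|) = 1.59/0.406

VSWR ≈ 3.93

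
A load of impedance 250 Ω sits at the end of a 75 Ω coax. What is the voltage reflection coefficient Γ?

Γ = 0.538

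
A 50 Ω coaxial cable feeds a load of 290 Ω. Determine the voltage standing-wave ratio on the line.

VSWR ≈ 5.8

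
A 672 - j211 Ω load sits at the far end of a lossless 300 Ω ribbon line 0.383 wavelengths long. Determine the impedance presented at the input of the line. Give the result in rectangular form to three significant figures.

βl = 2π × 0.383 = 138°
tan(βl) = tan(138°) = -0.904
Z_in = Z_0·(Z_L + jZ_0·tanβl)/(Z_0 + jZ_L·tanβl)
     = 300·(672 − j482)/(109 − j608)

Z_in ≈ 288 + j280 Ω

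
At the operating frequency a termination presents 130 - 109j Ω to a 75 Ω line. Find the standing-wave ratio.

Γ = (Z_L − Z_0)/(Z_L + Z_0) = (55 − j109)/(205 − j109)
|Γ| = 122/232 = 0.526
VSWR = (1 + |Γ|)/(1 − |Γ|) = 1.53/0.474

VSWR ≈ 3.22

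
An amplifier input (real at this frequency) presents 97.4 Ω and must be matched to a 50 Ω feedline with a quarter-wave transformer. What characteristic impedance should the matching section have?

Z_qwt ≈ 69.8 Ω

Z_qwt = √(Z_0·R_L) = √(50 × 97.4) = √4870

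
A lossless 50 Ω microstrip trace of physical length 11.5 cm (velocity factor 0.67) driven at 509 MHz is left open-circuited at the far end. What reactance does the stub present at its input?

X_in ≈ 13.2 Ω (inductive)

λ = v/f = 0.67·c / 509 MHz = 0.395 m
βl = 2π·l/λ = 2π × 0.291 = 105°
tan(βl) = -3.77
For an open-circuited stub, Z_in = −jZ_0·cot(βl) = −jZ_0/tan(βl)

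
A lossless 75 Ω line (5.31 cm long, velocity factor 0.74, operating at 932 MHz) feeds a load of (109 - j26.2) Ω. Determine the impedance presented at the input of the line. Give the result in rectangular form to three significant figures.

Z_in ≈ 47.1 + j4 Ω

λ = v/f = 0.74·c / 932 MHz = 0.238 m
βl = 2π·l/λ = 2π × 0.223 = 80.3°
tan(βl) = tan(80.3°) = 5.82
Z_in = Z_0·(Z_L + jZ_0·tanβl)/(Z_0 + jZ_L·tanβl)
     = 75·(109 + j410)/(228 + j635)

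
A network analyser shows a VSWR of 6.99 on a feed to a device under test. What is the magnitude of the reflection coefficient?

|Γ| ≈ 0.75

|Γ| = (S − 1)/(S + 1) = (6.99 − 1)/(6.99 + 1) = 5.99/7.99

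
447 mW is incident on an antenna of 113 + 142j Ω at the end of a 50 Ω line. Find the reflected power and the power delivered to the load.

|Γ| = |(63 + j142)/(163 + j142)| = 0.719
|Γ|² = 0.516
P_refl = |Γ|²·P_inc = 231 mW, P_del = (1 − |Γ|²)·P_inc = 216 mW

P_reflected ≈ 231 mW; P_delivered ≈ 216 mW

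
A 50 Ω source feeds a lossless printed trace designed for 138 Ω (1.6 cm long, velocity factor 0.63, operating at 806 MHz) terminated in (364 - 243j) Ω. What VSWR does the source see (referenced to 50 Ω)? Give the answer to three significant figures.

λ = v/f = 0.63·c / 806 MHz = 0.234 m
βl = 2π·l/λ = 2π × 0.0682 = 24.6°
tan(βl) = 0.457
Z_in = Z_0·(Z_L + jZ_0·tanβl)/(Z_0 + jZ_L·tanβl) = 93.4 − j162 Ω
Γ_s = (Z_in − Z_s)/(Z_in + Z_s) = (43.4 − j162)/(143 − j162), |Γ_s| = 0.775
VSWR = (1 + |Γ_s|)/(1 − |Γ_s|)

VSWR ≈ 7.9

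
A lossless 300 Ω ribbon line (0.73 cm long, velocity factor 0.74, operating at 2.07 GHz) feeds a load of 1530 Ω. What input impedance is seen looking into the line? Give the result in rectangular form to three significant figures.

λ = v/f = 0.74·c / 2.07 GHz = 0.107 m
βl = 2π·l/λ = 2π × 0.0681 = 24.5°
tan(βl) = tan(24.5°) = 0.456
Z_in = Z_0·(Z_L + jZ_0·tanβl)/(Z_0 + jZ_L·tanβl)
     = 300·(1530 + j137)/(300 + j697)

Z_in ≈ 289 − j534 Ω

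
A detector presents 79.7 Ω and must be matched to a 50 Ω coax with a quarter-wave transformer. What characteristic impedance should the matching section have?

Z_qwt = √(Z_0·R_L) = √(50 × 79.7) = √3985

Z_qwt ≈ 63.1 Ω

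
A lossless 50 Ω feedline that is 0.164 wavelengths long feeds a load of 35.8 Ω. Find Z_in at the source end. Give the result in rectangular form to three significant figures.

Z_in ≈ 55.8 + j16.8 Ω

βl = 2π × 0.164 = 59°
tan(βl) = tan(59°) = 1.67
Z_in = Z_0·(Z_L + jZ_0·tanβl)/(Z_0 + jZ_L·tanβl)
     = 50·(35.8 + j83.3)/(50 + j59.7)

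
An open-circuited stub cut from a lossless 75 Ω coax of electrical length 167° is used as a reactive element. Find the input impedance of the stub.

tan(βl) = -0.231
For an open-circuited stub, Z_in = −jZ_0·cot(βl) = −jZ_0/tan(βl)

Z_in ≈ +j325 Ω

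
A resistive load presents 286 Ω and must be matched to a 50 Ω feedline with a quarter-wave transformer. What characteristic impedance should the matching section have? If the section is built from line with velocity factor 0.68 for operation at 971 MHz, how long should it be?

Z_qwt = √(Z_0·R_L) = √(50 × 286) = √14300
λ = 0.68·c/f = 0.21 m, so l = λ/4 = 0.0525 m

Z_qwt ≈ 120 Ω; length ≈ 5.25 cm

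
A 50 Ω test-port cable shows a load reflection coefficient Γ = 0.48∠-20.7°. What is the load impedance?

Z_L ≈ 116 − j51 Ω

Z_L = Z_0·(1 + Γ)/(1 − Γ) = 50·(1.45 − j0.17)/(0.551 + j0.17)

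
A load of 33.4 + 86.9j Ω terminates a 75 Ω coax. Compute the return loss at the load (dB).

Γ = (-41.6 + j86.9)/(108.4 + j86.9), |Γ| = 0.693
RL = −20·log₁₀|Γ| = −20·log₁₀(0.693)

RL ≈ 3.18 dB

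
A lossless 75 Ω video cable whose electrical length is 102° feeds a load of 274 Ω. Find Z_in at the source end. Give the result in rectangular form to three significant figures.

Z_in ≈ 21.4 + j14.7 Ω

tan(βl) = tan(102°) = -4.7
Z_in = Z_0·(Z_L + jZ_0·tanβl)/(Z_0 + jZ_L·tanβl)
     = 75·(274 − j353)/(75 − j1290)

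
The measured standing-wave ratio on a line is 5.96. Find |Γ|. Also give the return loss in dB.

|Γ| ≈ 0.713; return loss ≈ 2.94 dB

|Γ| = (S − 1)/(S + 1) = (5.96 − 1)/(5.96 + 1) = 4.96/6.96
RL = −20·log₁₀|Γ| = −20·log₁₀(0.713)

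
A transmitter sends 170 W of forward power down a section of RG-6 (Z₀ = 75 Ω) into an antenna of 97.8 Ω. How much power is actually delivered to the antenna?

P_delivered ≈ 167 W

Γ = (97.8 − 75)/(97.8 + 75) = 0.132
|Γ|² = 0.0174
P_refl = |Γ|²·P_inc = 2.96 W, P_del = (1 − |Γ|²)·P_inc = 167 W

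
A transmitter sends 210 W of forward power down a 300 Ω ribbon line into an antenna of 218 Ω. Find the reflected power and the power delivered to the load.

P_reflected ≈ 5.26 W; P_delivered ≈ 205 W

Γ = (218 − 300)/(218 + 300) = -0.158
|Γ|² = 0.0251
P_refl = |Γ|²·P_inc = 5.26 W, P_del = (1 − |Γ|²)·P_inc = 205 W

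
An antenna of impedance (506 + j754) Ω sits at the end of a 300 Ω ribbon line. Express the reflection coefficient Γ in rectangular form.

Γ = (Z_L − Z_0)/(Z_L + Z_0) = (206 + j754)/(806 + j754)

Γ ≈ 0.603 + j0.371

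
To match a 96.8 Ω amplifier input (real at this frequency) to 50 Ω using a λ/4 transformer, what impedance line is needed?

Z_qwt ≈ 69.6 Ω

Z_qwt = √(Z_0·R_L) = √(50 × 96.8) = √4840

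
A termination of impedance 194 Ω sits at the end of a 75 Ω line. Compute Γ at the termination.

Γ = (Z_L − Z_0)/(Z_L + Z_0) = (194 − 75)/(194 + 75) = 119/269

Γ = 0.442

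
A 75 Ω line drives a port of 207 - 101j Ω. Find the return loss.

RL ≈ 5.12 dB

Γ = (132 − j101)/(282 − j101), |Γ| = 0.555
RL = −20·log₁₀|Γ| = −20·log₁₀(0.555)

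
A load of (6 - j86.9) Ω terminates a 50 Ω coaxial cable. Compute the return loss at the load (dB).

Γ = (-44 − j86.9)/(56 − j86.9), |Γ| = 0.942
RL = −20·log₁₀|Γ| = −20·log₁₀(0.942)

RL ≈ 0.517 dB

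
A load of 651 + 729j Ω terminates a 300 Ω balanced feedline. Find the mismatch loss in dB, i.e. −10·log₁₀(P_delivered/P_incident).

Γ = (351 + j729)/(951 + j729), |Γ| = 0.675
|Γ|² = 0.456, so P_del/P_inc = 1 − |Γ|² = 0.544
ML = −10·log₁₀(1 − |Γ|²)

mismatch loss ≈ 2.64 dB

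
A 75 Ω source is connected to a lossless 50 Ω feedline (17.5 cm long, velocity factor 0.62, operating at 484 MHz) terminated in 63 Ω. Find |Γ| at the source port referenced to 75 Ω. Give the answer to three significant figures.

|Γ| ≈ 0.122

λ = v/f = 0.62·c / 484 MHz = 0.384 m
βl = 2π·l/λ = 2π × 0.455 = 164°
tan(βl) = -0.288
Z_in = Z_0·(Z_L + jZ_0·tanβl)/(Z_0 + jZ_L·tanβl) = 60.3 + j7.48 Ω
Γ_s = (Z_in − Z_s)/(Z_in + Z_s) = (-14.7 + j7.48)/(135 + j7.48), |Γ_s| = 0.122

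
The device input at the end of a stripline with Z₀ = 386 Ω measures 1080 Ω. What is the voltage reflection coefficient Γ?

Γ = (Z_L − Z_0)/(Z_L + Z_0) = (1080 − 386)/(1080 + 386) = 694/1466

Γ = 0.473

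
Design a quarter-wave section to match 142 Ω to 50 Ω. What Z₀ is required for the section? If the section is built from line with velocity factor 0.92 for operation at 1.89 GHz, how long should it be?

Z_qwt = √(Z_0·R_L) = √(50 × 142) = √7100
λ = 0.92·c/f = 0.146 m, so l = λ/4 = 0.0365 m

Z_qwt ≈ 84.3 Ω; length ≈ 3.65 cm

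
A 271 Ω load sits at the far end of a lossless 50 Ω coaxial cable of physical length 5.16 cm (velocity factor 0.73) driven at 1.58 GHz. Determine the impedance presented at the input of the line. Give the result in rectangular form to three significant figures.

Z_in ≈ 17.3 + j45.2 Ω

λ = v/f = 0.73·c / 1.58 GHz = 0.139 m
βl = 2π·l/λ = 2π × 0.372 = 134°
tan(βl) = tan(134°) = -1.03
Z_in = Z_0·(Z_L + jZ_0·tanβl)/(Z_0 + jZ_L·tanβl)
     = 50·(271 − j51.7)/(50 − j280)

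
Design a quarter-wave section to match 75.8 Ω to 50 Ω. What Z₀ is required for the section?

Z_qwt = √(Z_0·R_L) = √(50 × 75.8) = √3790

Z_qwt ≈ 61.6 Ω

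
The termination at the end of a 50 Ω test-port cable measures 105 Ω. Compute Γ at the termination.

Γ = (Z_L − Z_0)/(Z_L + Z_0) = (105 − 50)/(105 + 50) = 55/155

Γ = 0.355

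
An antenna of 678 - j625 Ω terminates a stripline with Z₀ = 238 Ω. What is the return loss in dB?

RL ≈ 3.23 dB

Γ = (440 − j625)/(916 − j625), |Γ| = 0.689
RL = −20·log₁₀|Γ| = −20·log₁₀(0.689)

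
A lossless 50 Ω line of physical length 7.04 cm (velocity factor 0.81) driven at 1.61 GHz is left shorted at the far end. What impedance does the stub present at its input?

λ = v/f = 0.81·c / 1.61 GHz = 0.151 m
βl = 2π·l/λ = 2π × 0.466 = 168°
tan(βl) = -0.214
For a shorted stub, Z_in = jZ_0·tan(βl)

Z_in ≈ −j10.7 Ω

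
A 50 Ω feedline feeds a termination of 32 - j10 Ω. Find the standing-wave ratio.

VSWR ≈ 1.66

Γ = (Z_L − Z_0)/(Z_L + Z_0) = (-18 − j10)/(82 − j10)
|Γ| = 20.6/82.6 = 0.249
VSWR = (1 + |Γ|)/(1 − |Γ|) = 1.25/0.751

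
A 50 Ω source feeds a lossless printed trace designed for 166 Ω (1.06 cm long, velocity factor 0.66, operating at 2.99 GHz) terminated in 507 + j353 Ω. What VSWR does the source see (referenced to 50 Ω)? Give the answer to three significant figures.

λ = v/f = 0.66·c / 2.99 GHz = 0.0662 m
βl = 2π·l/λ = 2π × 0.16 = 57.6°
tan(βl) = 1.58
Z_in = Z_0·(Z_L + jZ_0·tanβl)/(Z_0 + jZ_L·tanβl) = 61.5 − j135 Ω
Γ_s = (Z_in − Z_s)/(Z_in + Z_s) = (11.5 − j135)/(112 − j135), |Γ_s| = 0.774
VSWR = (1 + |Γ_s|)/(1 − |Γ_s|)

VSWR ≈ 7.87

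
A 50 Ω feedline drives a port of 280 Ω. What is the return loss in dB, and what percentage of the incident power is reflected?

Γ = (280 − 50)/(280 + 50) = 0.697
RL = −20·log₁₀(0.697) = 3.14 dB
P_refl/P_inc = |Γ|² = 0.486

RL ≈ 3.14 dB; 48.6% of incident power reflected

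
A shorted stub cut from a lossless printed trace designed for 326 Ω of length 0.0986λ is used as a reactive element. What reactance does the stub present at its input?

βl = 2π × 0.0986 = 35.5°
tan(βl) = 0.713
For a shorted stub, Z_in = jZ_0·tan(βl)

X_in ≈ 232 Ω (inductive)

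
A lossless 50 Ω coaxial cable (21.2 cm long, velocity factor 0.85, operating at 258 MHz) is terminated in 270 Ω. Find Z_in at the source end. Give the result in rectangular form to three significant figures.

λ = v/f = 0.85·c / 258 MHz = 0.988 m
βl = 2π·l/λ = 2π × 0.214 = 77.2°
tan(βl) = tan(77.2°) = 4.41
Z_in = Z_0·(Z_L + jZ_0·tanβl)/(Z_0 + jZ_L·tanβl)
     = 50·(270 + j220)/(50 + j1190)

Z_in ≈ 9.72 − j10.9 Ω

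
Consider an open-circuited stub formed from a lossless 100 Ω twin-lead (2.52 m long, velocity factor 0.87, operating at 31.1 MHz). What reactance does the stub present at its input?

λ = v/f = 0.87·c / 31.1 MHz = 8.39 m
βl = 2π·l/λ = 2π × 0.3 = 108°
tan(βl) = -3.06
For an open-circuited stub, Z_in = −jZ_0·cot(βl) = −jZ_0/tan(βl)

X_in ≈ 32.7 Ω (inductive)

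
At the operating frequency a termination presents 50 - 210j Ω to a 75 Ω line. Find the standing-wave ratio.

Γ = (Z_L − Z_0)/(Z_L + Z_0) = (-25 − j210)/(125 − j210)
|Γ| = 211/244 = 0.865
VSWR = (1 + |Γ|)/(1 − |Γ|) = 1.87/0.135

VSWR ≈ 13.9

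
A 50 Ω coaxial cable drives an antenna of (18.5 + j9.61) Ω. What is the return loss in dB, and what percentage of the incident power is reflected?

Γ = (-31.5 + j9.61)/(68.5 + j9.61), |Γ| = 0.476
RL = −20·log₁₀(0.476) = 6.45 dB
P_refl/P_inc = |Γ|² = 0.227

RL ≈ 6.45 dB; 22.7% of incident power reflected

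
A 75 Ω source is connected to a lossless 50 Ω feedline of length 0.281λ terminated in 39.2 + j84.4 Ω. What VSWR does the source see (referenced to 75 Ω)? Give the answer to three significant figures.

VSWR ≈ 7.94

βl = 2π × 0.281 = 101°
tan(βl) = -5.07
Z_in = Z_0·(Z_L + jZ_0·tanβl)/(Z_0 + jZ_L·tanβl) = 9.77 − j13.6 Ω
Γ_s = (Z_in − Z_s)/(Z_in + Z_s) = (-65.2 − j13.6)/(84.8 − j13.6), |Γ_s| = 0.776
VSWR = (1 + |Γ_s|)/(1 − |Γ_s|)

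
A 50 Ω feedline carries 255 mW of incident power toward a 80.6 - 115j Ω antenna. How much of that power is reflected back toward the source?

|Γ| = |(30.6 − j115)/(130.6 − j115)| = 0.684
|Γ|² = 0.468
P_refl = |Γ|²·P_inc = 119 mW, P_del = (1 − |Γ|²)·P_inc = 136 mW

P_reflected ≈ 119 mW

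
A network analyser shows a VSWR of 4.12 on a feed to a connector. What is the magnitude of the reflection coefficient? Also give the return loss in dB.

|Γ| = (S − 1)/(S + 1) = (4.12 − 1)/(4.12 + 1) = 3.12/5.12
RL = −20·log₁₀|Γ| = −20·log₁₀(0.609)

|Γ| ≈ 0.609; return loss ≈ 4.3 dB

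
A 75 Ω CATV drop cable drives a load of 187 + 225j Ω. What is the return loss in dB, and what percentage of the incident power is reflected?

RL ≈ 2.76 dB; 53% of incident power reflected

Γ = (112 + j225)/(262 + j225), |Γ| = 0.728
RL = −20·log₁₀(0.728) = 2.76 dB
P_refl/P_inc = |Γ|² = 0.53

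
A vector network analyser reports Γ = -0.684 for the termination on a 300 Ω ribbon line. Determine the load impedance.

Z_L = Z_0·(1 + Γ)/(1 − Γ) = 300·(0.316)/(1.68)

Z_L ≈ 56.3 Ω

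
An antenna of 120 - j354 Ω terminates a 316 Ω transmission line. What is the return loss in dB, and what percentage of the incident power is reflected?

RL ≈ 2.85 dB; 51.9% of incident power reflected

Γ = (-196 − j354)/(436 − j354), |Γ| = 0.72
RL = −20·log₁₀(0.72) = 2.85 dB
P_refl/P_inc = |Γ|² = 0.519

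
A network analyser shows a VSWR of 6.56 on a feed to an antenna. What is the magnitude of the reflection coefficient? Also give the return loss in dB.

|Γ| ≈ 0.735; return loss ≈ 2.67 dB

|Γ| = (S − 1)/(S + 1) = (6.56 − 1)/(6.56 + 1) = 5.56/7.56
RL = −20·log₁₀|Γ| = −20·log₁₀(0.735)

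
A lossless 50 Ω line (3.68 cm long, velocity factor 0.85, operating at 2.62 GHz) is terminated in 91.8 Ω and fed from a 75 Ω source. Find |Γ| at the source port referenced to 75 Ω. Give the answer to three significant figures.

|Γ| ≈ 0.35

λ = v/f = 0.85·c / 2.62 GHz = 0.0973 m
βl = 2π·l/λ = 2π × 0.378 = 136°
tan(βl) = -0.962
Z_in = Z_0·(Z_L + jZ_0·tanβl)/(Z_0 + jZ_L·tanβl) = 42.9 + j27.7 Ω
Γ_s = (Z_in − Z_s)/(Z_in + Z_s) = (-32.1 + j27.7)/(118 + j27.7), |Γ_s| = 0.35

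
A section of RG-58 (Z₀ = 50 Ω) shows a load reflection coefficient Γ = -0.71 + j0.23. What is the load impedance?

Z_L ≈ 7.44 + j7.73 Ω

Z_L = Z_0·(1 + Γ)/(1 − Γ) = 50·(0.29 + j0.23)/(1.71 − j0.23)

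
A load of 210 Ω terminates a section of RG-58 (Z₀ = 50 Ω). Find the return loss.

RL ≈ 4.22 dB

Γ = (210 − 50)/(210 + 50) = 0.615
RL = −20·log₁₀|Γ| = −20·log₁₀(0.615)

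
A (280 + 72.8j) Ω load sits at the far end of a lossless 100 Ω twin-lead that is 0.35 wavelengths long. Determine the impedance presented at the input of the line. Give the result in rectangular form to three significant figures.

βl = 2π × 0.35 = 126°
tan(βl) = tan(126°) = -1.38
Z_in = Z_0·(Z_L + jZ_0·tanβl)/(Z_0 + jZ_L·tanβl)
     = 100·(280 − j64.8)/(200 − j385)

Z_in ≈ 43 + j50.3 Ω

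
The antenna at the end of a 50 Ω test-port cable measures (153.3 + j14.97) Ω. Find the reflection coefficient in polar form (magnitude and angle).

Γ ≈ 0.512 ∠ 4.03°

Γ = (Z_L − Z_0)/(Z_L + Z_0) = (103.3 + j14.97)/(203.3 + j14.97)
|Γ| = 104/204 = 0.512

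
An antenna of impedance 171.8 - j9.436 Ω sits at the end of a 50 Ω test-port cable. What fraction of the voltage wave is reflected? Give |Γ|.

|Γ| ≈ 0.55

Γ = (Z_L − Z_0)/(Z_L + Z_0) = (121.8 − j9.436)/(221.8 − j9.436)
|Γ| = 122/222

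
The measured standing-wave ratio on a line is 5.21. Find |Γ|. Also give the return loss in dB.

|Γ| ≈ 0.678; return loss ≈ 3.38 dB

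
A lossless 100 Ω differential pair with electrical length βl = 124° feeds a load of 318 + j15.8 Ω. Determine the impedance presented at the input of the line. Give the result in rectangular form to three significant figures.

Z_in ≈ 42.8 + j56.2 Ω

tan(βl) = tan(124°) = -1.48
Z_in = Z_0·(Z_L + jZ_0·tanβl)/(Z_0 + jZ_L·tanβl)
     = 100·(318 − j132)/(123 − j471)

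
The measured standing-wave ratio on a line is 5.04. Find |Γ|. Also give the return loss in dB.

|Γ| ≈ 0.669; return loss ≈ 3.49 dB

|Γ| = (S − 1)/(S + 1) = (5.04 − 1)/(5.04 + 1) = 4.04/6.04
RL = −20·log₁₀|Γ| = −20·log₁₀(0.669)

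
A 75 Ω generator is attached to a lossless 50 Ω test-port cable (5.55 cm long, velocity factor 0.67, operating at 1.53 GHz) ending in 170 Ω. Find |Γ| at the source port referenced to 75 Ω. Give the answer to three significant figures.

λ = v/f = 0.67·c / 1.53 GHz = 0.131 m
βl = 2π·l/λ = 2π × 0.422 = 152°
tan(βl) = -0.53
Z_in = Z_0·(Z_L + jZ_0·tanβl)/(Z_0 + jZ_L·tanβl) = 51.3 + j65.9 Ω
Γ_s = (Z_in − Z_s)/(Z_in + Z_s) = (-23.7 + j65.9)/(126 + j65.9), |Γ_s| = 0.492

|Γ| ≈ 0.492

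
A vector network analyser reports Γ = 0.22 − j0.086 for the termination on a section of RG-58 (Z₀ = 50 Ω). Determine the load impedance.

Z_L = Z_0·(1 + Γ)/(1 − Γ) = 50·(1.22 − j0.086)/(0.78 + j0.086)

Z_L ≈ 76.7 − j14 Ω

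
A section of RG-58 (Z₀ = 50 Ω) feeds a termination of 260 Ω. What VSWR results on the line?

VSWR ≈ 5.2

Γ = (260 − 50)/(260 + 50) = 0.677
VSWR = (1 + 0.677)/(1 − 0.677)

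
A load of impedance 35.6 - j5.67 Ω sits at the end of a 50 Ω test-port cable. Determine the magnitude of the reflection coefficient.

|Γ| ≈ 0.18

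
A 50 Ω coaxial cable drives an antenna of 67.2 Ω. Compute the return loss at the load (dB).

RL ≈ 16.7 dB

Γ = (67.2 − 50)/(67.2 + 50) = 0.147
RL = −20·log₁₀|Γ| = −20·log₁₀(0.147)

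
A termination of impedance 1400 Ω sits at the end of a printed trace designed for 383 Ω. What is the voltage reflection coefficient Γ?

Γ = 0.57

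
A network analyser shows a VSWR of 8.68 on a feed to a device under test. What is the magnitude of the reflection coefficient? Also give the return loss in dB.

|Γ| ≈ 0.793; return loss ≈ 2.01 dB

|Γ| = (S − 1)/(S + 1) = (8.68 − 1)/(8.68 + 1) = 7.68/9.68
RL = −20·log₁₀|Γ| = −20·log₁₀(0.793)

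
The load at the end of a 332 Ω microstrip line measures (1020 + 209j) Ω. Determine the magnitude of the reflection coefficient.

Γ = (Z_L − Z_0)/(Z_L + Z_0) = (688 + j209)/(1352 + j209)
|Γ| = 719/1370

|Γ| ≈ 0.526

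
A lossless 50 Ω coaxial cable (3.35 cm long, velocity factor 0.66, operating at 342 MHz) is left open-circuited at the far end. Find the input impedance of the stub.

λ = v/f = 0.66·c / 342 MHz = 0.579 m
βl = 2π·l/λ = 2π × 0.0579 = 20.8°
tan(βl) = 0.38
For an open-circuited stub, Z_in = −jZ_0·cot(βl) = −jZ_0/tan(βl)

Z_in ≈ −j131 Ω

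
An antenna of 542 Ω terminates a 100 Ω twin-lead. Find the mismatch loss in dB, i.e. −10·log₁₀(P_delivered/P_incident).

mismatch loss ≈ 2.79 dB

Γ = (542 − 100)/(542 + 100) = 0.688
|Γ|² = 0.474, so P_del/P_inc = 1 − |Γ|² = 0.526
ML = −10·log₁₀(1 − |Γ|²)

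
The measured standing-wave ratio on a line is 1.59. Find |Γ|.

|Γ| = (S − 1)/(S + 1) = (1.59 − 1)/(1.59 + 1) = 0.59/2.59

|Γ| ≈ 0.228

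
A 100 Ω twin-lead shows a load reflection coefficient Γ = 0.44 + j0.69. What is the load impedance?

Z_L ≈ 41.8 + j175 Ω

Z_L = Z_0·(1 + Γ)/(1 − Γ) = 100·(1.44 + j0.69)/(0.56 − j0.69)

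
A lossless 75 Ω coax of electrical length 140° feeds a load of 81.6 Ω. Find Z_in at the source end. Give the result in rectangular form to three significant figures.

tan(βl) = tan(140°) = -0.839
Z_in = Z_0·(Z_L + jZ_0·tanβl)/(Z_0 + jZ_L·tanβl)
     = 75·(81.6 − j62.9)/(75 − j68.5)

Z_in ≈ 75.8 + j6.31 Ω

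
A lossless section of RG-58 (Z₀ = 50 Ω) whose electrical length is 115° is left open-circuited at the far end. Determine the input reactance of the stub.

X_in ≈ 23.3 Ω (inductive)

tan(βl) = -2.14
For an open-circuited stub, Z_in = −jZ_0·cot(βl) = −jZ_0/tan(βl)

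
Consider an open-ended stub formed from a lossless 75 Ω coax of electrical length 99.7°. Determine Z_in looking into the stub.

tan(βl) = -5.85
For an open-ended stub, Z_in = −jZ_0·cot(βl) = −jZ_0/tan(βl)

Z_in ≈ +j12.8 Ω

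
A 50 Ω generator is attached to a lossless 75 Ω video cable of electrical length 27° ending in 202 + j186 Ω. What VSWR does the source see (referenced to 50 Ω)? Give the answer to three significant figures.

tan(βl) = 0.51
Z_in = Z_0·(Z_L + jZ_0·tanβl)/(Z_0 + jZ_L·tanβl) = 130 − j172 Ω
Γ_s = (Z_in − Z_s)/(Z_in + Z_s) = (80.3 − j172)/(180 − j172), |Γ_s| = 0.762
VSWR = (1 + |Γ_s|)/(1 − |Γ_s|)

VSWR ≈ 7.41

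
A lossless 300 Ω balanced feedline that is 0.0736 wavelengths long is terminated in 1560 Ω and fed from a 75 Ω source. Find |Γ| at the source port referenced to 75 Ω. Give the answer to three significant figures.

βl = 2π × 0.0736 = 26.5°
tan(βl) = 0.498
Z_in = Z_0·(Z_L + jZ_0·tanβl)/(Z_0 + jZ_L·tanβl) = 252 − j504 Ω
Γ_s = (Z_in − Z_s)/(Z_in + Z_s) = (177 − j504)/(327 − j504), |Γ_s| = 0.889

|Γ| ≈ 0.889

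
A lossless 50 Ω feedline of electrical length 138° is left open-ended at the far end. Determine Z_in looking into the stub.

tan(βl) = -0.9
For an open-ended stub, Z_in = −jZ_0·cot(βl) = −jZ_0/tan(βl)

Z_in ≈ +j55.5 Ω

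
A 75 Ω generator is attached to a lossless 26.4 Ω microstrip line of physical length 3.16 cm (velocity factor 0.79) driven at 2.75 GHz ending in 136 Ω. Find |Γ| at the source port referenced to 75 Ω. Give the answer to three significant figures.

|Γ| ≈ 0.801

λ = v/f = 0.79·c / 2.75 GHz = 0.0862 m
βl = 2π·l/λ = 2π × 0.367 = 132°
tan(βl) = -1.11
Z_in = Z_0·(Z_L + jZ_0·tanβl)/(Z_0 + jZ_L·tanβl) = 9 + j22.2 Ω
Γ_s = (Z_in − Z_s)/(Z_in + Z_s) = (-66 + j22.2)/(84 + j22.2), |Γ_s| = 0.801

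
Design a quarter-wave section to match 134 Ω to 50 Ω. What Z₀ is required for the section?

Z_qwt ≈ 81.9 Ω

Z_qwt = √(Z_0·R_L) = √(50 × 134) = √6700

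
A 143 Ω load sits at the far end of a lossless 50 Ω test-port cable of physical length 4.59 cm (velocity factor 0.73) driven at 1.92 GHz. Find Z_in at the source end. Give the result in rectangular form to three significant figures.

λ = v/f = 0.73·c / 1.92 GHz = 0.114 m
βl = 2π·l/λ = 2π × 0.402 = 145°
tan(βl) = tan(145°) = -0.704
Z_in = Z_0·(Z_L + jZ_0·tanβl)/(Z_0 + jZ_L·tanβl)
     = 50·(143 − j35.2)/(50 − j101)

Z_in ≈ 42.3 + j50 Ω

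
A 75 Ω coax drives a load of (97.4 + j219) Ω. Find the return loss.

Γ = (22.4 + j219)/(172.4 + j219), |Γ| = 0.79
RL = −20·log₁₀|Γ| = −20·log₁₀(0.79)

RL ≈ 2.05 dB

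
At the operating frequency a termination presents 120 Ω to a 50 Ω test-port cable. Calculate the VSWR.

Γ = (120 − 50)/(120 + 50) = 0.412
VSWR = (1 + 0.412)/(1 − 0.412)

VSWR ≈ 2.4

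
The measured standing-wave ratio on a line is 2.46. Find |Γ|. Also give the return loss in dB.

|Γ| = (S − 1)/(S + 1) = (2.46 − 1)/(2.46 + 1) = 1.46/3.46
RL = −20·log₁₀|Γ| = −20·log₁₀(0.422)

|Γ| ≈ 0.422; return loss ≈ 7.49 dB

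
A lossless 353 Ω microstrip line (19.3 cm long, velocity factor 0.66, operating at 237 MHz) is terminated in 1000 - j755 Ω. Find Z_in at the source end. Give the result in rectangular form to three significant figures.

Z_in ≈ 77.3 + j19.3 Ω

λ = v/f = 0.66·c / 237 MHz = 0.835 m
βl = 2π·l/λ = 2π × 0.231 = 83.2°
tan(βl) = tan(83.2°) = 8.34
Z_in = Z_0·(Z_L + jZ_0·tanβl)/(Z_0 + jZ_L·tanβl)
     = 353·(1000 + j2190)/(6650 + j8340)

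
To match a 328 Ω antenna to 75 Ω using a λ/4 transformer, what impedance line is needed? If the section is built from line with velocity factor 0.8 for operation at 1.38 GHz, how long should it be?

Z_qwt = √(Z_0·R_L) = √(75 × 328) = √24600
λ = 0.8·c/f = 0.174 m, so l = λ/4 = 0.0435 m

Z_qwt ≈ 157 Ω; length ≈ 4.35 cm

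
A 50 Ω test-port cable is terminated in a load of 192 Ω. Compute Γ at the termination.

Γ = (Z_L − Z_0)/(Z_L + Z_0) = (192 − 50)/(192 + 50) = 142/242

Γ = 0.587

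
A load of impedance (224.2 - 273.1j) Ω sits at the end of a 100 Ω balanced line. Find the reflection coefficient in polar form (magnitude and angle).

Γ = (Z_L − Z_0)/(Z_L + Z_0) = (124.2 − j273.1)/(324.2 − j273.1)
|Γ| = 300/424 = 0.708

Γ ≈ 0.708 ∠ -25.4°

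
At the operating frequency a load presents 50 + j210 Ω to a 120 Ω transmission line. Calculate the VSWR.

VSWR ≈ 10.1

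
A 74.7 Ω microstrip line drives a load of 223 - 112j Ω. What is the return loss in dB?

Γ = (148.3 − j112)/(297.7 − j112), |Γ| = 0.584
RL = −20·log₁₀|Γ| = −20·log₁₀(0.584)

RL ≈ 4.67 dB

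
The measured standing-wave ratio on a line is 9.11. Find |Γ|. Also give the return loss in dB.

|Γ| = (S − 1)/(S + 1) = (9.11 − 1)/(9.11 + 1) = 8.11/10.1
RL = −20·log₁₀|Γ| = −20·log₁₀(0.802)

|Γ| ≈ 0.802; return loss ≈ 1.91 dB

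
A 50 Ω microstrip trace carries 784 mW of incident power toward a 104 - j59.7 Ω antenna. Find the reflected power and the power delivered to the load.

|Γ| = |(54 − j59.7)/(154 − j59.7)| = 0.487
|Γ|² = 0.238
P_refl = |Γ|²·P_inc = 186 mW, P_del = (1 − |Γ|²)·P_inc = 598 mW

P_reflected ≈ 186 mW; P_delivered ≈ 598 mW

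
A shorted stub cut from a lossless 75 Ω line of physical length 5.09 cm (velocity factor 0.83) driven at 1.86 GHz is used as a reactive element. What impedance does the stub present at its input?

λ = v/f = 0.83·c / 1.86 GHz = 0.134 m
βl = 2π·l/λ = 2π × 0.38 = 137°
tan(βl) = -0.937
For a shorted stub, Z_in = jZ_0·tan(βl)

Z_in ≈ −j70.2 Ω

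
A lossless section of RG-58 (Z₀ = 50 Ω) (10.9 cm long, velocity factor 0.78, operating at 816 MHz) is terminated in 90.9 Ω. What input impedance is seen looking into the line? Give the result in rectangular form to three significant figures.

Z_in ≈ 43.7 + j27.7 Ω

λ = v/f = 0.78·c / 816 MHz = 0.287 m
βl = 2π·l/λ = 2π × 0.38 = 137°
tan(βl) = tan(137°) = -0.938
Z_in = Z_0·(Z_L + jZ_0·tanβl)/(Z_0 + jZ_L·tanβl)
     = 50·(90.9 − j46.9)/(50 − j85.3)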